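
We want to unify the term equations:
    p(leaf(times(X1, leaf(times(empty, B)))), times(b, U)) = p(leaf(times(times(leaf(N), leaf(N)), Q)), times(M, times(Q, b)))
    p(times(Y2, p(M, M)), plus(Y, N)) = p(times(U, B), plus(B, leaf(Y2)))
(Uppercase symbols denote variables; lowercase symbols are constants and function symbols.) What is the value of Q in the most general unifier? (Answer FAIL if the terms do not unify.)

leaf(times(empty, p(b, b)))

Decompose p/2: leaf(times(X1, leaf(times(empty, B)))) = leaf(times(times(leaf(N), leaf(N)), Q)),  times(b, U) = times(M, times(Q, b)).
Decompose leaf/1: times(X1, leaf(times(empty, B))) = times(times(leaf(N), leaf(N)), Q).
Decompose times/2: X1 = times(leaf(N), leaf(N)),  leaf(times(empty, B)) = Q.
Bind X1 := times(leaf(N), leaf(N)); no other remaining equation mentions X1.
Bind Q := leaf(times(empty, B)); substituting into the one remaining equation that mentions Q gives: times(b, U) = times(M, times(leaf(times(empty, B)), b)).
Decompose times/2: b = M,  U = times(leaf(times(empty, B)), b).
Bind M := b; substituting into the one remaining equation that mentions M gives: p(times(Y2, p(b, b)), plus(Y, N)) = p(times(U, B), plus(B, leaf(Y2))).
Bind U := times(leaf(times(empty, B)), b); substituting into the remaining equation gives: p(times(Y2, p(b, b)), plus(Y, N)) = p(times(times(leaf(times(empty, B)), b), B), plus(B, leaf(Y2))).
Decompose p/2: times(Y2, p(b, b)) = times(times(leaf(times(empty, B)), b), B),  plus(Y, N) = plus(B, leaf(Y2)).
Decompose times/2: Y2 = times(leaf(times(empty, B)), b),  p(b, b) = B.
Bind Y2 := times(leaf(times(empty, B)), b); substituting into the one remaining equation that mentions Y2 gives: plus(Y, N) = plus(B, leaf(times(leaf(times(empty, B)), b))).
Bind B := p(b, b); substituting into the remaining equation gives: plus(Y, N) = plus(p(b, b), leaf(times(leaf(times(empty, p(b, b))), b))). Substituting into the earlier bindings gives Q := leaf(times(empty, p(b, b))), U := times(leaf(times(empty, p(b, b))), b), Y2 := times(leaf(times(empty, p(b, b))), b).
Decompose plus/2: Y = p(b, b),  N = leaf(times(leaf(times(empty, p(b, b))), b)).
Bind Y := p(b, b); no other remaining equation mentions Y.
Bind N := leaf(times(leaf(times(empty, p(b, b))), b)). Substituting into the earlier binding gives X1 := times(leaf(leaf(times(leaf(times(empty, p(b, b))), b))), leaf(leaf(times(leaf(times(empty, p(b, b))), b)))).
MGU = { X1 := times(leaf(leaf(times(leaf(times(empty, p(b, b))), b))), leaf(leaf(times(leaf(times(empty, p(b, b))), b)))), Q := leaf(times(empty, p(b, b))), M := b, U := times(leaf(times(empty, p(b, b))), b), Y2 := times(leaf(times(empty, p(b, b))), b), B := p(b, b), Y := p(b, b), N := leaf(times(leaf(times(empty, p(b, b))), b)) }, so Q := leaf(times(empty, p(b, b))).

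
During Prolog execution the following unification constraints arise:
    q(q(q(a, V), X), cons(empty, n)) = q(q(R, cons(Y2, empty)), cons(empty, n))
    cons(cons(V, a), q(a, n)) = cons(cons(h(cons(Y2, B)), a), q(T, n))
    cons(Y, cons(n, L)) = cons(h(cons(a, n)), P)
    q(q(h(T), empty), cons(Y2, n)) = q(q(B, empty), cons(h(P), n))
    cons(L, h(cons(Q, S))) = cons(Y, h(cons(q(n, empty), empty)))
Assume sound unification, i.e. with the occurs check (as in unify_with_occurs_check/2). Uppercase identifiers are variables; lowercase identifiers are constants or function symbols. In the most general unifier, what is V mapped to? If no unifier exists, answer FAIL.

Decompose q/2: q(q(a, V), X) = q(R, cons(Y2, empty)),  cons(empty, n) = cons(empty, n).
Decompose q/2: q(a, V) = R,  X = cons(Y2, empty).
Bind R := q(a, V); no other remaining equation mentions R.
Bind X := cons(Y2, empty); no other remaining equation mentions X.
Delete trivial equation cons(empty, n) = cons(empty, n).
Decompose cons/2: cons(V, a) = cons(h(cons(Y2, B)), a),  q(a, n) = q(T, n).
Decompose cons/2: V = h(cons(Y2, B)),  a = a.
Bind V := h(cons(Y2, B)); no other remaining equation mentions V. Substituting into the earlier binding gives R := q(a, h(cons(Y2, B))).
Delete trivial equation a = a.
Decompose q/2: a = T,  n = n.
Bind T := a; substituting into the one remaining equation that mentions T gives: q(q(h(a), empty), cons(Y2, n)) = q(q(B, empty), cons(h(P), n)).
Delete trivial equation n = n.
Decompose cons/2: Y = h(cons(a, n)),  cons(n, L) = P.
Bind Y := h(cons(a, n)); substituting into the one remaining equation that mentions Y gives: cons(L, h(cons(Q, S))) = cons(h(cons(a, n)), h(cons(q(n, empty), empty))).
Bind P := cons(n, L); substituting into the one remaining equation that mentions P gives: q(q(h(a), empty), cons(Y2, n)) = q(q(B, empty), cons(h(cons(n, L)), n)).
Decompose q/2: q(h(a), empty) = q(B, empty),  cons(Y2, n) = cons(h(cons(n, L)), n).
Decompose q/2: h(a) = B,  empty = empty.
Bind B := h(a); no other remaining equation mentions B. Substituting into the earlier bindings gives R := q(a, h(cons(Y2, h(a)))), V := h(cons(Y2, h(a))).
Delete trivial equation empty = empty.
Decompose cons/2: Y2 = h(cons(n, L)),  n = n.
Bind Y2 := h(cons(n, L)); no other remaining equation mentions Y2. Substituting into the earlier bindings gives R := q(a, h(cons(h(cons(n, L)), h(a)))), X := cons(h(cons(n, L)), empty), V := h(cons(h(cons(n, L)), h(a))).
Delete trivial equation n = n.
Decompose cons/2: L = h(cons(a, n)),  h(cons(Q, S)) = h(cons(q(n, empty), empty)).
Bind L := h(cons(a, n)); no other remaining equation mentions L. Substituting into the earlier bindings gives R := q(a, h(cons(h(cons(n, h(cons(a, n)))), h(a)))), X := cons(h(cons(n, h(cons(a, n)))), empty), V := h(cons(h(cons(n, h(cons(a, n)))), h(a))), P := cons(n, h(cons(a, n))), Y2 := h(cons(n, h(cons(a, n)))).
Decompose h/1: cons(Q, S) = cons(q(n, empty), empty).
Decompose cons/2: Q = q(n, empty),  S = empty.
Bind Q := q(n, empty); no other remaining equation mentions Q.
Bind S := empty.
MGU = { R -> q(a, h(cons(h(cons(n, h(cons(a, n)))), h(a)))), X -> cons(h(cons(n, h(cons(a, n)))), empty), V -> h(cons(h(cons(n, h(cons(a, n)))), h(a))), T -> a, Y -> h(cons(a, n)), P -> cons(n, h(cons(a, n))), B -> h(a), Y2 -> h(cons(n, h(cons(a, n)))), L -> h(cons(a, n)), Q -> q(n, empty), S -> empty }, so V -> h(cons(h(cons(n, h(cons(a, n)))), h(a))).

h(cons(h(cons(n, h(cons(a, n)))), h(a)))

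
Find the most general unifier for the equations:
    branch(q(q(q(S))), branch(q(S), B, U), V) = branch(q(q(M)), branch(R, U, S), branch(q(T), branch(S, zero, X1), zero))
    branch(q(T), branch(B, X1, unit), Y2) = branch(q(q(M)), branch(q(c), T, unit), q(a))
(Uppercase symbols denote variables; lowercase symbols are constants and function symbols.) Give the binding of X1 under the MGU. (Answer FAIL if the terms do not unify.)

Decompose branch/3: q(q(q(S))) = q(q(M)),  branch(q(S), B, U) = branch(R, U, S),  V = branch(q(T), branch(S, zero, X1), zero).
Decompose q/1: q(q(S)) = q(M).
Decompose q/1: q(S) = M.
Bind M := q(S); substituting into the one remaining equation that mentions M gives: branch(q(T), branch(B, X1, unit), Y2) = branch(q(q(q(S))), branch(q(c), T, unit), q(a)).
Decompose branch/3: q(S) = R,  B = U,  U = S.
Bind R := q(S); no other remaining equation mentions R.
Bind B := U; substituting into the one remaining equation that mentions B gives: branch(q(T), branch(U, X1, unit), Y2) = branch(q(q(q(S))), branch(q(c), T, unit), q(a)).
Bind U := S; substituting into the one remaining equation that mentions U gives: branch(q(T), branch(S, X1, unit), Y2) = branch(q(q(q(S))), branch(q(c), T, unit), q(a)). Substituting into the earlier binding gives B := S.
Bind V := branch(q(T), branch(S, zero, X1), zero); no other remaining equation mentions V.
Decompose branch/3: q(T) = q(q(q(S))),  branch(S, X1, unit) = branch(q(c), T, unit),  Y2 = q(a).
Decompose q/1: T = q(q(S)).
Bind T := q(q(S)); substituting into the one remaining equation that mentions T gives: branch(S, X1, unit) = branch(q(c), q(q(S)), unit). Substituting into the earlier binding gives V := branch(q(q(q(S))), branch(S, zero, X1), zero).
Decompose branch/3: S = q(c),  X1 = q(q(S)),  unit = unit.
Bind S := q(c); substituting into the one remaining equation that mentions S gives: X1 = q(q(q(c))). Substituting into the earlier bindings gives M := q(q(c)), R := q(q(c)), B := q(c), U := q(c), V := branch(q(q(q(q(c)))), branch(q(c), zero, X1), zero), T := q(q(q(c))).
Bind X1 := q(q(q(c))); no other remaining equation mentions X1. Substituting into the earlier binding gives V := branch(q(q(q(q(c)))), branch(q(c), zero, q(q(q(c)))), zero).
Delete trivial equation unit = unit.
Bind Y2 := q(a).
MGU = { M -> q(q(c)), R -> q(q(c)), B -> q(c), U -> q(c), V -> branch(q(q(q(q(c)))), branch(q(c), zero, q(q(q(c)))), zero), T -> q(q(q(c))), S -> q(c), X1 -> q(q(q(c))), Y2 -> q(a) }, so X1 -> q(q(q(c))).

q(q(q(c)))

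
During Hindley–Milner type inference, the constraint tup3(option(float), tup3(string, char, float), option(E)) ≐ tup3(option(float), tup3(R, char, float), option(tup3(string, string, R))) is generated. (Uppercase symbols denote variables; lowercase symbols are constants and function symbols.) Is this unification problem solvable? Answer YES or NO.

YES

Decompose tup3/3: option(float) ≐ option(float),  tup3(string, char, float) ≐ tup3(R, char, float),  option(E) ≐ option(tup3(string, string, R)).
Delete trivial equation option(float) ≐ option(float).
Decompose tup3/3: string ≐ R,  char ≐ char,  float ≐ float.
Bind R := string; substituting into the one remaining equation that mentions R gives: option(E) ≐ option(tup3(string, string, string)).
Delete trivial equation char ≐ char.
Delete trivial equation float ≐ float.
Decompose option/1: E ≐ tup3(string, string, string).
Bind E := tup3(string, string, string).
No equations remain and no clash or occurs-check failure arose, so a unifier exists.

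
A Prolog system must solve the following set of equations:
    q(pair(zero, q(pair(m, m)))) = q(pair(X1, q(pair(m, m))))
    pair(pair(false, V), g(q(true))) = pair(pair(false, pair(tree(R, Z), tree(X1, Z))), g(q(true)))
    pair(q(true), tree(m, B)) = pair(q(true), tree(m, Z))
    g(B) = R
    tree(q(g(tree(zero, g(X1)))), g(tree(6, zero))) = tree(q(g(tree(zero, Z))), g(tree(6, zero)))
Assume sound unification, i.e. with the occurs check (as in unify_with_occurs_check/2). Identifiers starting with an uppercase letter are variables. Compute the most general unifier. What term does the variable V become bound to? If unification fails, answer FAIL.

Decompose q/1: pair(zero, q(pair(m, m))) = pair(X1, q(pair(m, m))).
Decompose pair/2: zero = X1,  q(pair(m, m)) = q(pair(m, m)).
Bind X1 := zero; substituting into the 2 remaining equations that mention X1 gives: pair(pair(false, V), g(q(true))) = pair(pair(false, pair(tree(R, Z), tree(zero, Z))), g(q(true))),  tree(q(g(tree(zero, g(zero)))), g(tree(6, zero))) = tree(q(g(tree(zero, Z))), g(tree(6, zero))).
Delete trivial equation q(pair(m, m)) = q(pair(m, m)).
Decompose pair/2: pair(false, V) = pair(false, pair(tree(R, Z), tree(zero, Z))),  g(q(true)) = g(q(true)).
Decompose pair/2: false = false,  V = pair(tree(R, Z), tree(zero, Z)).
Delete trivial equation false = false.
Bind V := pair(tree(R, Z), tree(zero, Z)); no other remaining equation mentions V.
Delete trivial equation g(q(true)) = g(q(true)).
Decompose pair/2: q(true) = q(true),  tree(m, B) = tree(m, Z).
Delete trivial equation q(true) = q(true).
Decompose tree/2: m = m,  B = Z.
Delete trivial equation m = m.
Bind B := Z; substituting into the one remaining equation that mentions B gives: g(Z) = R.
Bind R := g(Z); no other remaining equation mentions R. Substituting into the earlier binding gives V := pair(tree(g(Z), Z), tree(zero, Z)).
Decompose tree/2: q(g(tree(zero, g(zero)))) = q(g(tree(zero, Z))),  g(tree(6, zero)) = g(tree(6, zero)).
Decompose q/1: g(tree(zero, g(zero))) = g(tree(zero, Z)).
Decompose g/1: tree(zero, g(zero)) = tree(zero, Z).
Decompose tree/2: zero = zero,  g(zero) = Z.
Delete trivial equation zero = zero.
Bind Z := g(zero); no other remaining equation mentions Z. Substituting into the earlier bindings gives V := pair(tree(g(g(zero)), g(zero)), tree(zero, g(zero))), B := g(zero), R := g(g(zero)).
Delete trivial equation g(tree(6, zero)) = g(tree(6, zero)).
MGU = { X1 ↦ zero, V ↦ pair(tree(g(g(zero)), g(zero)), tree(zero, g(zero))), B ↦ g(zero), R ↦ g(g(zero)), Z ↦ g(zero) }, so V ↦ pair(tree(g(g(zero)), g(zero)), tree(zero, g(zero))).

pair(tree(g(g(zero)), g(zero)), tree(zero, g(zero)))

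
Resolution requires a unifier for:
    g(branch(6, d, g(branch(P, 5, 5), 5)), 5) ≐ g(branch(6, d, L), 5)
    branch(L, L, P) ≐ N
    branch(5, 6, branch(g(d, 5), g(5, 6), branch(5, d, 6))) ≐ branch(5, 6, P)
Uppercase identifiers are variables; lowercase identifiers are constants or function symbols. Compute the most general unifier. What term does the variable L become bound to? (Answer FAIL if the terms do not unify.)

g(branch(branch(g(d, 5), g(5, 6), branch(5, d, 6)), 5, 5), 5)

Decompose g/2: branch(6, d, g(branch(P, 5, 5), 5)) ≐ branch(6, d, L),  5 ≐ 5.
Decompose branch/3: 6 ≐ 6,  d ≐ d,  g(branch(P, 5, 5), 5) ≐ L.
Delete trivial equation 6 ≐ 6.
Delete trivial equation d ≐ d.
Bind L := g(branch(P, 5, 5), 5); substituting into the one remaining equation that mentions L gives: branch(g(branch(P, 5, 5), 5), g(branch(P, 5, 5), 5), P) ≐ N.
Delete trivial equation 5 ≐ 5.
Bind N := branch(g(branch(P, 5, 5), 5), g(branch(P, 5, 5), 5), P); no other remaining equation mentions N.
Decompose branch/3: 5 ≐ 5,  6 ≐ 6,  branch(g(d, 5), g(5, 6), branch(5, d, 6)) ≐ P.
Delete trivial equation 5 ≐ 5.
Delete trivial equation 6 ≐ 6.
Bind P := branch(g(d, 5), g(5, 6), branch(5, d, 6)). Substituting into the earlier bindings gives L := g(branch(branch(g(d, 5), g(5, 6), branch(5, d, 6)), 5, 5), 5), N := branch(g(branch(branch(g(d, 5), g(5, 6), branch(5, d, 6)), 5, 5), 5), g(branch(branch(g(d, 5), g(5, 6), branch(5, d, 6)), 5, 5), 5), branch(g(d, 5), g(5, 6), branch(5, d, 6))).
MGU = { L -> g(branch(branch(g(d, 5), g(5, 6), branch(5, d, 6)), 5, 5), 5), N -> branch(g(branch(branch(g(d, 5), g(5, 6), branch(5, d, 6)), 5, 5), 5), g(branch(branch(g(d, 5), g(5, 6), branch(5, d, 6)), 5, 5), 5), branch(g(d, 5), g(5, 6), branch(5, d, 6))), P -> branch(g(d, 5), g(5, 6), branch(5, d, 6)) }, so L -> g(branch(branch(g(d, 5), g(5, 6), branch(5, d, 6)), 5, 5), 5).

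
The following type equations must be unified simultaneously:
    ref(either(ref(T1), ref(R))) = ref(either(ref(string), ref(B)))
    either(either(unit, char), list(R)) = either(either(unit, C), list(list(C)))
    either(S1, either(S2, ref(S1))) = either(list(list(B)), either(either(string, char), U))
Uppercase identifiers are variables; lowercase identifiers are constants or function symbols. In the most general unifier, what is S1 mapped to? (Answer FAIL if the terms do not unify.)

list(list(list(char)))

Decompose ref/1: either(ref(T1), ref(R)) = either(ref(string), ref(B)).
Decompose either/2: ref(T1) = ref(string),  ref(R) = ref(B).
Decompose ref/1: T1 = string.
Bind T1 := string; no other remaining equation mentions T1.
Decompose ref/1: R = B.
Bind R := B; substituting into the one remaining equation that mentions R gives: either(either(unit, char), list(B)) = either(either(unit, C), list(list(C))).
Decompose either/2: either(unit, char) = either(unit, C),  list(B) = list(list(C)).
Decompose either/2: unit = unit,  char = C.
Delete trivial equation unit = unit.
Bind C := char; substituting into the one remaining equation that mentions C gives: list(B) = list(list(char)).
Decompose list/1: B = list(char).
Bind B := list(char); substituting into the remaining equation gives: either(S1, either(S2, ref(S1))) = either(list(list(list(char))), either(either(string, char), U)). Substituting into the earlier binding gives R := list(char).
Decompose either/2: S1 = list(list(list(char))),  either(S2, ref(S1)) = either(either(string, char), U).
Bind S1 := list(list(list(char))); substituting into the remaining equation gives: either(S2, ref(list(list(list(char))))) = either(either(string, char), U).
Decompose either/2: S2 = either(string, char),  ref(list(list(list(char)))) = U.
Bind S2 := either(string, char); no other remaining equation mentions S2.
Bind U := ref(list(list(list(char)))).
MGU = { T1 := string, R := list(char), C := char, B := list(char), S1 := list(list(list(char))), S2 := either(string, char), U := ref(list(list(list(char)))) }, so S1 := list(list(list(char))).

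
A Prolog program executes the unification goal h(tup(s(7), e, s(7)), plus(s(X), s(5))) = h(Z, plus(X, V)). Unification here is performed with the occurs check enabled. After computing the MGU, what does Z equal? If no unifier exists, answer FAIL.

FAIL

Decompose h/2: tup(s(7), e, s(7)) = Z,  plus(s(X), s(5)) = plus(X, V).
Bind Z := tup(s(7), e, s(7)); no other remaining equation mentions Z.
Decompose plus/2: s(X) = X,  s(5) = V.
Occurs check fails: X occurs in s(X); the equation X = s(X) has no finite solution.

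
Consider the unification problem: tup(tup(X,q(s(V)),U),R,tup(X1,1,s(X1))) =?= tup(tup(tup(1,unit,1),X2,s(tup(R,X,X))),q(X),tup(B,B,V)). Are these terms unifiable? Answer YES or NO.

YES

Decompose tup/3: tup(X,q(s(V)),U) =?= tup(tup(1,unit,1),X2,s(tup(R,X,X))),  R =?= q(X),  tup(X1,1,s(X1)) =?= tup(B,B,V).
Decompose tup/3: X =?= tup(1,unit,1),  q(s(V)) =?= X2,  U =?= s(tup(R,X,X)).
Bind X := tup(1,unit,1); substituting into the 2 remaining equations that mention X gives: U =?= s(tup(R,tup(1,unit,1),tup(1,unit,1))),  R =?= q(tup(1,unit,1)).
Bind X2 := q(s(V)); no other remaining equation mentions X2.
Bind U := s(tup(R,tup(1,unit,1),tup(1,unit,1))); no other remaining equation mentions U.
Bind R := q(tup(1,unit,1)); no other remaining equation mentions R. Substituting into the earlier binding gives U := s(tup(q(tup(1,unit,1)),tup(1,unit,1),tup(1,unit,1))).
Decompose tup/3: X1 =?= B,  1 =?= B,  s(X1) =?= V.
Bind X1 := B; substituting into the one remaining equation that mentions X1 gives: s(B) =?= V.
Bind B := 1; substituting into the remaining equation gives: s(1) =?= V. Substituting into the earlier binding gives X1 := 1.
Bind V := s(1). Substituting into the earlier binding gives X2 := q(s(s(1))).
No equations remain and no clash or occurs-check failure arose, so a unifier exists.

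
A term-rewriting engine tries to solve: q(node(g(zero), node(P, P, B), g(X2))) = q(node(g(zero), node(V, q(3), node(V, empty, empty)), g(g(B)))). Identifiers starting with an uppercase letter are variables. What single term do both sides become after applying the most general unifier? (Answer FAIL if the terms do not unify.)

Decompose q/1: node(g(zero), node(P, P, B), g(X2)) = node(g(zero), node(V, q(3), node(V, empty, empty)), g(g(B))).
Decompose node/3: g(zero) = g(zero),  node(P, P, B) = node(V, q(3), node(V, empty, empty)),  g(X2) = g(g(B)).
Delete trivial equation g(zero) = g(zero).
Decompose node/3: P = V,  P = q(3),  B = node(V, empty, empty).
Bind P := V; substituting into the one remaining equation that mentions P gives: V = q(3).
Bind V := q(3); substituting into the one remaining equation that mentions V gives: B = node(q(3), empty, empty). Substituting into the earlier binding gives P := q(3).
Bind B := node(q(3), empty, empty); substituting into the remaining equation gives: g(X2) = g(g(node(q(3), empty, empty))).
Decompose g/1: X2 = g(node(q(3), empty, empty)).
Bind X2 := g(node(q(3), empty, empty)).
Applying the MGU to either side gives q(node(g(zero), node(q(3), q(3), node(q(3), empty, empty)), g(g(node(q(3), empty, empty))))).

q(node(g(zero), node(q(3), q(3), node(q(3), empty, empty)), g(g(node(q(3), empty, empty)))))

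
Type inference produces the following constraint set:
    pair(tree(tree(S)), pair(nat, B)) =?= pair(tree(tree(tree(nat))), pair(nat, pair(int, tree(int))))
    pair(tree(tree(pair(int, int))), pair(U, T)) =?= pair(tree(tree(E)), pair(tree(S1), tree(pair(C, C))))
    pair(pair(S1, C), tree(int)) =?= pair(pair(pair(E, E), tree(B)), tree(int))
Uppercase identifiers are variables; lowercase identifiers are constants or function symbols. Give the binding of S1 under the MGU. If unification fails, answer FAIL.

Decompose pair/2: tree(tree(S)) =?= tree(tree(tree(nat))),  pair(nat, B) =?= pair(nat, pair(int, tree(int))).
Decompose tree/1: tree(S) =?= tree(tree(nat)).
Decompose tree/1: S =?= tree(nat).
Bind S := tree(nat); no other remaining equation mentions S.
Decompose pair/2: nat =?= nat,  B =?= pair(int, tree(int)).
Delete trivial equation nat =?= nat.
Bind B := pair(int, tree(int)); substituting into the one remaining equation that mentions B gives: pair(pair(S1, C), tree(int)) =?= pair(pair(pair(E, E), tree(pair(int, tree(int)))), tree(int)).
Decompose pair/2: tree(tree(pair(int, int))) =?= tree(tree(E)),  pair(U, T) =?= pair(tree(S1), tree(pair(C, C))).
Decompose tree/1: tree(pair(int, int)) =?= tree(E).
Decompose tree/1: pair(int, int) =?= E.
Bind E := pair(int, int); substituting into the one remaining equation that mentions E gives: pair(pair(S1, C), tree(int)) =?= pair(pair(pair(pair(int, int), pair(int, int)), tree(pair(int, tree(int)))), tree(int)).
Decompose pair/2: U =?= tree(S1),  T =?= tree(pair(C, C)).
Bind U := tree(S1); no other remaining equation mentions U.
Bind T := tree(pair(C, C)); no other remaining equation mentions T.
Decompose pair/2: pair(S1, C) =?= pair(pair(pair(int, int), pair(int, int)), tree(pair(int, tree(int)))),  tree(int) =?= tree(int).
Decompose pair/2: S1 =?= pair(pair(int, int), pair(int, int)),  C =?= tree(pair(int, tree(int))).
Bind S1 := pair(pair(int, int), pair(int, int)); no other remaining equation mentions S1. Substituting into the earlier binding gives U := tree(pair(pair(int, int), pair(int, int))).
Bind C := tree(pair(int, tree(int))); no other remaining equation mentions C. Substituting into the earlier binding gives T := tree(pair(tree(pair(int, tree(int))), tree(pair(int, tree(int))))).
Delete trivial equation tree(int) =?= tree(int).
MGU = { S := tree(nat), B := pair(int, tree(int)), E := pair(int, int), U := tree(pair(pair(int, int), pair(int, int))), T := tree(pair(tree(pair(int, tree(int))), tree(pair(int, tree(int))))), S1 := pair(pair(int, int), pair(int, int)), C := tree(pair(int, tree(int))) }, so S1 := pair(pair(int, int), pair(int, int)).

pair(pair(int, int), pair(int, int))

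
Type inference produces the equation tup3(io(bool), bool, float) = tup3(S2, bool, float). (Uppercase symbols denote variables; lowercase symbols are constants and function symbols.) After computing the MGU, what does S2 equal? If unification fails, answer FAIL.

Decompose tup3/3: io(bool) = S2,  bool = bool,  float = float.
Bind S2 := io(bool); no other remaining equation mentions S2.
Delete trivial equation bool = bool.
Delete trivial equation float = float.
MGU = { S2 ↦ io(bool) }, so S2 ↦ io(bool).

io(bool)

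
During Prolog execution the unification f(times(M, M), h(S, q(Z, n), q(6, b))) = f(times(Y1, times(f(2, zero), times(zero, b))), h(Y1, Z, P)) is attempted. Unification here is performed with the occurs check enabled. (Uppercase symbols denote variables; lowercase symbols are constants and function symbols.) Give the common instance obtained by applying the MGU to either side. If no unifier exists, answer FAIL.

Decompose f/2: times(M, M) = times(Y1, times(f(2, zero), times(zero, b))),  h(S, q(Z, n), q(6, b)) = h(Y1, Z, P).
Decompose times/2: M = Y1,  M = times(f(2, zero), times(zero, b)).
Bind M := Y1; substituting into the one remaining equation that mentions M gives: Y1 = times(f(2, zero), times(zero, b)).
Bind Y1 := times(f(2, zero), times(zero, b)); substituting into the remaining equation gives: h(S, q(Z, n), q(6, b)) = h(times(f(2, zero), times(zero, b)), Z, P). Substituting into the earlier binding gives M := times(f(2, zero), times(zero, b)).
Decompose h/3: S = times(f(2, zero), times(zero, b)),  q(Z, n) = Z,  q(6, b) = P.
Bind S := times(f(2, zero), times(zero, b)); no other remaining equation mentions S.
Occurs check fails: Z occurs in q(Z, n); the equation Z = q(Z, n) has no finite solution.

FAIL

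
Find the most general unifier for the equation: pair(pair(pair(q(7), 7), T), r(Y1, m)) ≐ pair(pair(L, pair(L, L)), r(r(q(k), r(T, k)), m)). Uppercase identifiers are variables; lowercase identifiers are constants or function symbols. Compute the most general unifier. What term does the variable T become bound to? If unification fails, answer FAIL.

Decompose pair/2: pair(pair(q(7), 7), T) ≐ pair(L, pair(L, L)),  r(Y1, m) ≐ r(r(q(k), r(T, k)), m).
Decompose pair/2: pair(q(7), 7) ≐ L,  T ≐ pair(L, L).
Bind L := pair(q(7), 7); substituting into the one remaining equation that mentions L gives: T ≐ pair(pair(q(7), 7), pair(q(7), 7)).
Bind T := pair(pair(q(7), 7), pair(q(7), 7)); substituting into the remaining equation gives: r(Y1, m) ≐ r(r(q(k), r(pair(pair(q(7), 7), pair(q(7), 7)), k)), m).
Decompose r/2: Y1 ≐ r(q(k), r(pair(pair(q(7), 7), pair(q(7), 7)), k)),  m ≐ m.
Bind Y1 := r(q(k), r(pair(pair(q(7), 7), pair(q(7), 7)), k)); no other remaining equation mentions Y1.
Delete trivial equation m ≐ m.
MGU = { L := pair(q(7), 7), T := pair(pair(q(7), 7), pair(q(7), 7)), Y1 := r(q(k), r(pair(pair(q(7), 7), pair(q(7), 7)), k)) }, so T := pair(pair(q(7), 7), pair(q(7), 7)).

pair(pair(q(7), 7), pair(q(7), 7))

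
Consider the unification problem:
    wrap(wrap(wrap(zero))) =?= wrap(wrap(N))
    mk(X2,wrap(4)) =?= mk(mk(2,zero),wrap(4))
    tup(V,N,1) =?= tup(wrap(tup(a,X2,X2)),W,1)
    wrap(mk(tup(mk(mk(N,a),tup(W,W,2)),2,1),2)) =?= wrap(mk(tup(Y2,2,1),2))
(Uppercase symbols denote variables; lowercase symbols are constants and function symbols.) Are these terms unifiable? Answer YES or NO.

Decompose wrap/1: wrap(wrap(zero)) =?= wrap(N).
Decompose wrap/1: wrap(zero) =?= N.
Bind N := wrap(zero); substituting into the 2 remaining equations that mention N gives: tup(V,wrap(zero),1) =?= tup(wrap(tup(a,X2,X2)),W,1),  wrap(mk(tup(mk(mk(wrap(zero),a),tup(W,W,2)),2,1),2)) =?= wrap(mk(tup(Y2,2,1),2)).
Decompose mk/2: X2 =?= mk(2,zero),  wrap(4) =?= wrap(4).
Bind X2 := mk(2,zero); substituting into the one remaining equation that mentions X2 gives: tup(V,wrap(zero),1) =?= tup(wrap(tup(a,mk(2,zero),mk(2,zero))),W,1).
Delete trivial equation wrap(4) =?= wrap(4).
Decompose tup/3: V =?= wrap(tup(a,mk(2,zero),mk(2,zero))),  wrap(zero) =?= W,  1 =?= 1.
Bind V := wrap(tup(a,mk(2,zero),mk(2,zero))); no other remaining equation mentions V.
Bind W := wrap(zero); substituting into the one remaining equation that mentions W gives: wrap(mk(tup(mk(mk(wrap(zero),a),tup(wrap(zero),wrap(zero),2)),2,1),2)) =?= wrap(mk(tup(Y2,2,1),2)).
Delete trivial equation 1 =?= 1.
Decompose wrap/1: mk(tup(mk(mk(wrap(zero),a),tup(wrap(zero),wrap(zero),2)),2,1),2) =?= mk(tup(Y2,2,1),2).
Decompose mk/2: tup(mk(mk(wrap(zero),a),tup(wrap(zero),wrap(zero),2)),2,1) =?= tup(Y2,2,1),  2 =?= 2.
Decompose tup/3: mk(mk(wrap(zero),a),tup(wrap(zero),wrap(zero),2)) =?= Y2,  2 =?= 2,  1 =?= 1.
Bind Y2 := mk(mk(wrap(zero),a),tup(wrap(zero),wrap(zero),2)); no other remaining equation mentions Y2.
Delete trivial equation 2 =?= 2.
Delete trivial equation 1 =?= 1.
Delete trivial equation 2 =?= 2.
No equations remain and no clash or occurs-check failure arose, so a unifier exists.

YES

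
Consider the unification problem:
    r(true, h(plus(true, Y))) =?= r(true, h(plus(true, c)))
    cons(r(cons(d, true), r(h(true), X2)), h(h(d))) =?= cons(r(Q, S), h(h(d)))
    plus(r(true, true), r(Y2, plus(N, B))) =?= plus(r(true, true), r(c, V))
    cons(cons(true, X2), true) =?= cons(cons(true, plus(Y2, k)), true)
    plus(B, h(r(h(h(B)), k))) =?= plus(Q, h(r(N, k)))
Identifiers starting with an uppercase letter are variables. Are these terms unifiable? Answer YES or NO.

Decompose r/2: true =?= true,  h(plus(true, Y)) =?= h(plus(true, c)).
Delete trivial equation true =?= true.
Decompose h/1: plus(true, Y) =?= plus(true, c).
Decompose plus/2: true =?= true,  Y =?= c.
Delete trivial equation true =?= true.
Bind Y := c; no other remaining equation mentions Y.
Decompose cons/2: r(cons(d, true), r(h(true), X2)) =?= r(Q, S),  h(h(d)) =?= h(h(d)).
Decompose r/2: cons(d, true) =?= Q,  r(h(true), X2) =?= S.
Bind Q := cons(d, true); substituting into the one remaining equation that mentions Q gives: plus(B, h(r(h(h(B)), k))) =?= plus(cons(d, true), h(r(N, k))).
Bind S := r(h(true), X2); no other remaining equation mentions S.
Delete trivial equation h(h(d)) =?= h(h(d)).
Decompose plus/2: r(true, true) =?= r(true, true),  r(Y2, plus(N, B)) =?= r(c, V).
Delete trivial equation r(true, true) =?= r(true, true).
Decompose r/2: Y2 =?= c,  plus(N, B) =?= V.
Bind Y2 := c; substituting into the one remaining equation that mentions Y2 gives: cons(cons(true, X2), true) =?= cons(cons(true, plus(c, k)), true).
Bind V := plus(N, B); no other remaining equation mentions V.
Decompose cons/2: cons(true, X2) =?= cons(true, plus(c, k)),  true =?= true.
Decompose cons/2: true =?= true,  X2 =?= plus(c, k).
Delete trivial equation true =?= true.
Bind X2 := plus(c, k); no other remaining equation mentions X2. Substituting into the earlier binding gives S := r(h(true), plus(c, k)).
Delete trivial equation true =?= true.
Decompose plus/2: B =?= cons(d, true),  h(r(h(h(B)), k)) =?= h(r(N, k)).
Bind B := cons(d, true); substituting into the remaining equation gives: h(r(h(h(cons(d, true))), k)) =?= h(r(N, k)). Substituting into the earlier binding gives V := plus(N, cons(d, true)).
Decompose h/1: r(h(h(cons(d, true))), k) =?= r(N, k).
Decompose r/2: h(h(cons(d, true))) =?= N,  k =?= k.
Bind N := h(h(cons(d, true))); no other remaining equation mentions N. Substituting into the earlier binding gives V := plus(h(h(cons(d, true))), cons(d, true)).
Delete trivial equation k =?= k.
No equations remain and no clash or occurs-check failure arose, so a unifier exists.

YES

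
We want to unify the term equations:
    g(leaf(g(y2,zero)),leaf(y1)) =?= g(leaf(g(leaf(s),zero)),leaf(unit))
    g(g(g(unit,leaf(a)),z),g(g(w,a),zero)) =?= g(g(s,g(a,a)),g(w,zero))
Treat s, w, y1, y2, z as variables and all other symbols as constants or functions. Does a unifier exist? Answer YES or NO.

NO

Decompose g/2: leaf(g(y2,zero)) =?= leaf(g(leaf(s),zero)),  leaf(y1) =?= leaf(unit).
Decompose leaf/1: g(y2,zero) =?= g(leaf(s),zero).
Decompose g/2: y2 =?= leaf(s),  zero =?= zero.
Bind y2 := leaf(s); no other remaining equation mentions y2.
Delete trivial equation zero =?= zero.
Decompose leaf/1: y1 =?= unit.
Bind y1 := unit; no other remaining equation mentions y1.
Decompose g/2: g(g(unit,leaf(a)),z) =?= g(s,g(a,a)),  g(g(w,a),zero) =?= g(w,zero).
Decompose g/2: g(unit,leaf(a)) =?= s,  z =?= g(a,a).
Bind s := g(unit,leaf(a)); no other remaining equation mentions s. Substituting into the earlier binding gives y2 := leaf(g(unit,leaf(a))).
Bind z := g(a,a); no other remaining equation mentions z.
Decompose g/2: g(w,a) =?= w,  zero =?= zero.
Occurs check fails: w occurs in g(w,a); the equation w =?= g(w,a) has no finite solution.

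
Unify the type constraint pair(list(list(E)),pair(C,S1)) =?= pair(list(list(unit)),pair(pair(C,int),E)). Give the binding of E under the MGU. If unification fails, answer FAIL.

Decompose pair/2: list(list(E)) =?= list(list(unit)),  pair(C,S1) =?= pair(pair(C,int),E).
Decompose list/1: list(E) =?= list(unit).
Decompose list/1: E =?= unit.
Bind E := unit; substituting into the remaining equation gives: pair(C,S1) =?= pair(pair(C,int),unit).
Decompose pair/2: C =?= pair(C,int),  S1 =?= unit.
Occurs check fails: C occurs in pair(C,int); the equation C =?= pair(C,int) has no finite solution.

FAIL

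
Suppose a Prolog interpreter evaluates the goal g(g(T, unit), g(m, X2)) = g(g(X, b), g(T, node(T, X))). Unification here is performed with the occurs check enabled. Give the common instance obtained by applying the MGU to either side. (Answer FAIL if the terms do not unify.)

FAIL

Decompose g/2: g(T, unit) = g(X, b),  g(m, X2) = g(T, node(T, X)).
Decompose g/2: T = X,  unit = b.
Bind T := X; substituting into the one remaining equation that mentions T gives: g(m, X2) = g(X, node(X, X)).
Clash: constants unit and b differ; no unifier exists.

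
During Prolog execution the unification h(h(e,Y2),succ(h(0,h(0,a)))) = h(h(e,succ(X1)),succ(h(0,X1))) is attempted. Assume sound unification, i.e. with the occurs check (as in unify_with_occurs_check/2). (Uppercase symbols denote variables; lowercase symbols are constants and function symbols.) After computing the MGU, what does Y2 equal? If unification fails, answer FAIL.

Decompose h/2: h(e,Y2) = h(e,succ(X1)),  succ(h(0,h(0,a))) = succ(h(0,X1)).
Decompose h/2: e = e,  Y2 = succ(X1).
Delete trivial equation e = e.
Bind Y2 := succ(X1); no other remaining equation mentions Y2.
Decompose succ/1: h(0,h(0,a)) = h(0,X1).
Decompose h/2: 0 = 0,  h(0,a) = X1.
Delete trivial equation 0 = 0.
Bind X1 := h(0,a). Substituting into the earlier binding gives Y2 := succ(h(0,a)).
MGU = { Y2 -> succ(h(0,a)), X1 -> h(0,a) }, so Y2 -> succ(h(0,a)).

succ(h(0,a))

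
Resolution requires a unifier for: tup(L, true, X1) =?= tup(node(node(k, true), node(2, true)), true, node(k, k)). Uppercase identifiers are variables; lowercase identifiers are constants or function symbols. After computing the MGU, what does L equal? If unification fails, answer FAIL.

Decompose tup/3: L =?= node(node(k, true), node(2, true)),  true =?= true,  X1 =?= node(k, k).
Bind L := node(node(k, true), node(2, true)); no other remaining equation mentions L.
Delete trivial equation true =?= true.
Bind X1 := node(k, k).
MGU = { L := node(node(k, true), node(2, true)), X1 := node(k, k) }, so L := node(node(k, true), node(2, true)).

node(node(k, true), node(2, true))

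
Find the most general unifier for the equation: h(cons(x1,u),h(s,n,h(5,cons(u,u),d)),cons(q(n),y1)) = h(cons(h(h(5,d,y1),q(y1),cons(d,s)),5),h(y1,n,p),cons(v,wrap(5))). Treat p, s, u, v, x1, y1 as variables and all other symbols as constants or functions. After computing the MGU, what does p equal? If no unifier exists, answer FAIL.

h(5,cons(5,5),d)

Decompose h/3: cons(x1,u) = cons(h(h(5,d,y1),q(y1),cons(d,s)),5),  h(s,n,h(5,cons(u,u),d)) = h(y1,n,p),  cons(q(n),y1) = cons(v,wrap(5)).
Decompose cons/2: x1 = h(h(5,d,y1),q(y1),cons(d,s)),  u = 5.
Bind x1 := h(h(5,d,y1),q(y1),cons(d,s)); no other remaining equation mentions x1.
Bind u := 5; substituting into the one remaining equation that mentions u gives: h(s,n,h(5,cons(5,5),d)) = h(y1,n,p).
Decompose h/3: s = y1,  n = n,  h(5,cons(5,5),d) = p.
Bind s := y1; no other remaining equation mentions s. Substituting into the earlier binding gives x1 := h(h(5,d,y1),q(y1),cons(d,y1)).
Delete trivial equation n = n.
Bind p := h(5,cons(5,5),d); no other remaining equation mentions p.
Decompose cons/2: q(n) = v,  y1 = wrap(5).
Bind v := q(n); no other remaining equation mentions v.
Bind y1 := wrap(5). Substituting into the earlier bindings gives x1 := h(h(5,d,wrap(5)),q(wrap(5)),cons(d,wrap(5))), s := wrap(5).
MGU = { x1 := h(h(5,d,wrap(5)),q(wrap(5)),cons(d,wrap(5))), u := 5, s := wrap(5), p := h(5,cons(5,5),d), v := q(n), y1 := wrap(5) }, so p := h(5,cons(5,5),d).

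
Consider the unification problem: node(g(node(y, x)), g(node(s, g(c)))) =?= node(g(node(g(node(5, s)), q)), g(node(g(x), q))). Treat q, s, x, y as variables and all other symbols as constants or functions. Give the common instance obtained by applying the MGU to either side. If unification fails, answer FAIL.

node(g(node(g(node(5, g(g(c)))), g(c))), g(node(g(g(c)), g(c))))

Decompose node/2: g(node(y, x)) =?= g(node(g(node(5, s)), q)),  g(node(s, g(c))) =?= g(node(g(x), q)).
Decompose g/1: node(y, x) =?= node(g(node(5, s)), q).
Decompose node/2: y =?= g(node(5, s)),  x =?= q.
Bind y := g(node(5, s)); no other remaining equation mentions y.
Bind x := q; substituting into the remaining equation gives: g(node(s, g(c))) =?= g(node(g(q), q)).
Decompose g/1: node(s, g(c)) =?= node(g(q), q).
Decompose node/2: s =?= g(q),  g(c) =?= q.
Bind s := g(q); no other remaining equation mentions s. Substituting into the earlier binding gives y := g(node(5, g(q))).
Bind q := g(c). Substituting into the earlier bindings gives y := g(node(5, g(g(c)))), x := g(c), s := g(g(c)).
Applying the MGU to either side gives node(g(node(g(node(5, g(g(c)))), g(c))), g(node(g(g(c)), g(c)))).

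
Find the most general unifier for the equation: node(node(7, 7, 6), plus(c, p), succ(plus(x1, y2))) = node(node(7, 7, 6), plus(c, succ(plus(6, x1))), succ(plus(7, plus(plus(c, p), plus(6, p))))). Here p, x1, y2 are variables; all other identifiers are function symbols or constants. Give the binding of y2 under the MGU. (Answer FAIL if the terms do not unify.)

plus(plus(c, succ(plus(6, 7))), plus(6, succ(plus(6, 7))))

Decompose node/3: node(7, 7, 6) = node(7, 7, 6),  plus(c, p) = plus(c, succ(plus(6, x1))),  succ(plus(x1, y2)) = succ(plus(7, plus(plus(c, p), plus(6, p)))).
Delete trivial equation node(7, 7, 6) = node(7, 7, 6).
Decompose plus/2: c = c,  p = succ(plus(6, x1)).
Delete trivial equation c = c.
Bind p := succ(plus(6, x1)); substituting into the remaining equation gives: succ(plus(x1, y2)) = succ(plus(7, plus(plus(c, succ(plus(6, x1))), plus(6, succ(plus(6, x1)))))).
Decompose succ/1: plus(x1, y2) = plus(7, plus(plus(c, succ(plus(6, x1))), plus(6, succ(plus(6, x1))))).
Decompose plus/2: x1 = 7,  y2 = plus(plus(c, succ(plus(6, x1))), plus(6, succ(plus(6, x1)))).
Bind x1 := 7; substituting into the remaining equation gives: y2 = plus(plus(c, succ(plus(6, 7))), plus(6, succ(plus(6, 7)))). Substituting into the earlier binding gives p := succ(plus(6, 7)).
Bind y2 := plus(plus(c, succ(plus(6, 7))), plus(6, succ(plus(6, 7)))).
MGU = { p -> succ(plus(6, 7)), x1 -> 7, y2 -> plus(plus(c, succ(plus(6, 7))), plus(6, succ(plus(6, 7)))) }, so y2 -> plus(plus(c, succ(plus(6, 7))), plus(6, succ(plus(6, 7)))).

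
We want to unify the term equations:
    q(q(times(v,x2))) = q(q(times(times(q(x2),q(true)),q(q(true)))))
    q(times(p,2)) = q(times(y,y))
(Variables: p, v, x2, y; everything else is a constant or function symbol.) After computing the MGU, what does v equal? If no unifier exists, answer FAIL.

Decompose q/1: q(times(v,x2)) = q(times(times(q(x2),q(true)),q(q(true)))).
Decompose q/1: times(v,x2) = times(times(q(x2),q(true)),q(q(true))).
Decompose times/2: v = times(q(x2),q(true)),  x2 = q(q(true)).
Bind v := times(q(x2),q(true)); no other remaining equation mentions v.
Bind x2 := q(q(true)); no other remaining equation mentions x2. Substituting into the earlier binding gives v := times(q(q(q(true))),q(true)).
Decompose q/1: times(p,2) = times(y,y).
Decompose times/2: p = y,  2 = y.
Bind p := y; no other remaining equation mentions p.
Bind y := 2. Substituting into the earlier binding gives p := 2.
MGU = { v ↦ times(q(q(q(true))),q(true)), x2 ↦ q(q(true)), p ↦ 2, y ↦ 2 }, so v ↦ times(q(q(q(true))),q(true)).

times(q(q(q(true))),q(true))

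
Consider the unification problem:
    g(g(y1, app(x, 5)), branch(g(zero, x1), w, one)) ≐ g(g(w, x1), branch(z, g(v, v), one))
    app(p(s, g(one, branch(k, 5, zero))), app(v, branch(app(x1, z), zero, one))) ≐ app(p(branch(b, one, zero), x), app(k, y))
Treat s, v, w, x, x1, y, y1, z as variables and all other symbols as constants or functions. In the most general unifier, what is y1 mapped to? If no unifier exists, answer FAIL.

Decompose g/2: g(y1, app(x, 5)) ≐ g(w, x1),  branch(g(zero, x1), w, one) ≐ branch(z, g(v, v), one).
Decompose g/2: y1 ≐ w,  app(x, 5) ≐ x1.
Bind y1 := w; no other remaining equation mentions y1.
Bind x1 := app(x, 5); substituting into the remaining equations gives: branch(g(zero, app(x, 5)), w, one) ≐ branch(z, g(v, v), one),  app(p(s, g(one, branch(k, 5, zero))), app(v, branch(app(app(x, 5), z), zero, one))) ≐ app(p(branch(b, one, zero), x), app(k, y)).
Decompose branch/3: g(zero, app(x, 5)) ≐ z,  w ≐ g(v, v),  one ≐ one.
Bind z := g(zero, app(x, 5)); substituting into the one remaining equation that mentions z gives: app(p(s, g(one, branch(k, 5, zero))), app(v, branch(app(app(x, 5), g(zero, app(x, 5))), zero, one))) ≐ app(p(branch(b, one, zero), x), app(k, y)).
Bind w := g(v, v); no other remaining equation mentions w. Substituting into the earlier binding gives y1 := g(v, v).
Delete trivial equation one ≐ one.
Decompose app/2: p(s, g(one, branch(k, 5, zero))) ≐ p(branch(b, one, zero), x),  app(v, branch(app(app(x, 5), g(zero, app(x, 5))), zero, one)) ≐ app(k, y).
Decompose p/2: s ≐ branch(b, one, zero),  g(one, branch(k, 5, zero)) ≐ x.
Bind s := branch(b, one, zero); no other remaining equation mentions s.
Bind x := g(one, branch(k, 5, zero)); substituting into the remaining equation gives: app(v, branch(app(app(g(one, branch(k, 5, zero)), 5), g(zero, app(g(one, branch(k, 5, zero)), 5))), zero, one)) ≐ app(k, y). Substituting into the earlier bindings gives x1 := app(g(one, branch(k, 5, zero)), 5), z := g(zero, app(g(one, branch(k, 5, zero)), 5)).
Decompose app/2: v ≐ k,  branch(app(app(g(one, branch(k, 5, zero)), 5), g(zero, app(g(one, branch(k, 5, zero)), 5))), zero, one) ≐ y.
Bind v := k; no other remaining equation mentions v. Substituting into the earlier bindings gives y1 := g(k, k), w := g(k, k).
Bind y := branch(app(app(g(one, branch(k, 5, zero)), 5), g(zero, app(g(one, branch(k, 5, zero)), 5))), zero, one).
MGU = { y1 -> g(k, k), x1 -> app(g(one, branch(k, 5, zero)), 5), z -> g(zero, app(g(one, branch(k, 5, zero)), 5)), w -> g(k, k), s -> branch(b, one, zero), x -> g(one, branch(k, 5, zero)), v -> k, y -> branch(app(app(g(one, branch(k, 5, zero)), 5), g(zero, app(g(one, branch(k, 5, zero)), 5))), zero, one) }, so y1 -> g(k, k).

g(k, k)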